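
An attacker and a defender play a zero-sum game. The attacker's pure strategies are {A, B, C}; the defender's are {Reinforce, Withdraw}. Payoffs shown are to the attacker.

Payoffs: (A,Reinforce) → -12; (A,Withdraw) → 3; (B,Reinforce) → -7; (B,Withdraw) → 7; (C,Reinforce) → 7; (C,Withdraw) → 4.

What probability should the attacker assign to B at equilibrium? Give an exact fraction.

Row minima: A → -12, B → -7, C → 4; maximin = 4.
Column maxima: Reinforce → 7, Withdraw → 7; minimax = 7.
4 ≠ 7, so there is no saddle point; optimal play is mixed.
A is strictly dominated by B, so the attacker never plays it.
On the remaining 2×2 (B, C vs Reinforce, Withdraw):
Let the attacker play B with probability p. Expected payoff against Reinforce: (-7)p + 7(1−p) = −14p + 7; against Withdraw: 7p + 4(1−p) = 3p + 4.
Setting these equal: −14p + 7 = 3p + 4 ⇒ −17p = -3 ⇒ p = 3/17, and the value is (-14)·(3/17) + 7 = 77/17.
For the defender: with q = P(Reinforce), equating B's and C's payoffs gives −14q + 7 = 3q + 4 ⇒ q = 3/17.

3/17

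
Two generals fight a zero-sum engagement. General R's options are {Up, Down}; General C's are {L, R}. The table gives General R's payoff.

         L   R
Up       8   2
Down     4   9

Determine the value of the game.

Row minima: Up → 2, Down → 4; maximin = 4.
Column maxima: L → 8, R → 9; minimax = 8.
4 ≠ 8, so there is no saddle point; optimal play is mixed.
Let General R play Up with probability p. Expected payoff against L: 8p + 4(1−p) = 4p + 4; against R: 2p + 9(1−p) = −7p + 9.
Setting these equal: 4p + 4 = −7p + 9 ⇒ 11p = 5 ⇒ p = 5/11, and the value is (4)·(5/11) + 4 = 64/11.
For General C: with q = P(L), equating Up's and Down's payoffs gives 6q + 2 = −5q + 9 ⇒ q = 7/11.

64/11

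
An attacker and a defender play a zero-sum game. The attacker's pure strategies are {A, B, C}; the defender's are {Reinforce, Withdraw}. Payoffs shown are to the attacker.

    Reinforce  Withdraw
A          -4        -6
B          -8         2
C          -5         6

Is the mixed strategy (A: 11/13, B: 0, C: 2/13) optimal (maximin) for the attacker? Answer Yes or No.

Yes

Against Reinforce this mix gives (11/13)·(-4) + (2/13)·(-5) = -54/13.
Against Withdraw this mix gives (11/13)·(-6) + (2/13)·6 = -54/13.
All of the defender's active replies (Reinforce, Withdraw) yield -54/13, and no column does worse for the attacker. The mix makes the defender indifferent and guarantees -54/13, so it is optimal.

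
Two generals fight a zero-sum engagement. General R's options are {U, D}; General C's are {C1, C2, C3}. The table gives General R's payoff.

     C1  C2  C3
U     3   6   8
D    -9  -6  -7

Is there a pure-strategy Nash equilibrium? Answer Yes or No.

Yes

Row minima: U → 3, D → -9; maximin = 3.
Column maxima: C1 → 3, C2 → 6, C3 → 8; minimax = 3.
maximin = minimax = 3, so a saddle point exists.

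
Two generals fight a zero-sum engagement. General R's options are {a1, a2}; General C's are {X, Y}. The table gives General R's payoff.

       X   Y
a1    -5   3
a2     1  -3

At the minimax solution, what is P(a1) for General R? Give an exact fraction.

Row minima: a1 → -5, a2 → -3; maximin = -3.
Column maxima: X → 1, Y → 3; minimax = 1.
-3 ≠ 1, so there is no saddle point; optimal play is mixed.
Let General R play a1 with probability p. Expected payoff against X: (-5)p + 1(1−p) = −6p + 1; against Y: 3p + (-3)(1−p) = 6p − 3.
Setting these equal: −6p + 1 = 6p − 3 ⇒ −12p = -4 ⇒ p = 1/3, and the value is (-6)·(1/3) + 1 = -1.
For General C: with q = P(X), equating a1's and a2's payoffs gives −8q + 3 = 4q − 3 ⇒ q = 1/2.

1/3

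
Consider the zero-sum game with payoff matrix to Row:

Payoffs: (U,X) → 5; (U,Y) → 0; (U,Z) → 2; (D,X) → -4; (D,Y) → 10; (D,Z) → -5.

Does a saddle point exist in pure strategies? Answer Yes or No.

Row minima: U → 0, D → -5; maximin = 0.
Column maxima: X → 5, Y → 10, Z → 2; minimax = 2.
0 ≠ 2, so no pure-strategy equilibrium exists.

No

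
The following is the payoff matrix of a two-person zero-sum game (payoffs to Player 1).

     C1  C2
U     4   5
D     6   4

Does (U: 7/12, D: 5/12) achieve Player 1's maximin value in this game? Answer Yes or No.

Against C1 this mix gives (7/12)·4 + (5/12)·6 = 29/6.
Against C2 this mix gives (7/12)·5 + (5/12)·4 = 55/12.
Player 2 will play C2, holding Player 1 to 55/12. Shifting weight toward the row that does better against C2 would raise this floor (the equalizing mix achieves 14/3 against both C2 and C1), so the proposed strategy is not optimal.

No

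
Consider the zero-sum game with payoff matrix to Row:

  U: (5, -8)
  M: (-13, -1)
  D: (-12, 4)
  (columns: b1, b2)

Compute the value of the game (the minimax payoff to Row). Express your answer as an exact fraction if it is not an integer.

Row minima: U → -8, M → -13, D → -12; maximin = -8.
Column maxima: b1 → 5, b2 → 4; minimax = 4.
-8 ≠ 4, so there is no saddle point; optimal play is mixed.
M is strictly dominated by D, so Row never plays it.
On the remaining 2×2 (U, D vs b1, b2):
Let Row play U with probability p. Expected payoff against b1: 5p + (-12)(1−p) = 17p − 12; against b2: (-8)p + 4(1−p) = −12p + 4.
Setting these equal: 17p − 12 = −12p + 4 ⇒ 29p = 16 ⇒ p = 16/29, and the value is (17)·(16/29) − 12 = -76/29.
For Column: with q = P(b1), equating U's and D's payoffs gives 13q − 8 = −16q + 4 ⇒ q = 12/29.

-76/29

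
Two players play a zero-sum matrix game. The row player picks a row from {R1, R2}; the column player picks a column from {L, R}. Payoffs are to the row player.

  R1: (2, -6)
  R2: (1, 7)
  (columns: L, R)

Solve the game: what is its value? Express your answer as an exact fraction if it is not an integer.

10/7

Row minima: R1 → -6, R2 → 1; maximin = 1.
Column maxima: L → 2, R → 7; minimax = 2.
1 ≠ 2, so there is no saddle point; optimal play is mixed.
Let the row player play R1 with probability p. Expected payoff against L: 2p + 1(1−p) = p + 1; against R: (-6)p + 7(1−p) = −13p + 7.
Setting these equal: p + 1 = −13p + 7 ⇒ 14p = 6 ⇒ p = 3/7, and the value is (1)·(3/7) + 1 = 10/7.
For the column player: with q = P(L), equating R1's and R2's payoffs gives 8q − 6 = −6q + 7 ⇒ q = 13/14.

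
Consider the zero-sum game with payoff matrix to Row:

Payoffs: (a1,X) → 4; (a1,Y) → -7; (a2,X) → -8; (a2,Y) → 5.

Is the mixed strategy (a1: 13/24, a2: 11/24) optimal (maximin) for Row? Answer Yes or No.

Yes

Against X this mix gives (13/24)·4 + (11/24)·(-8) = -3/2.
Against Y this mix gives (13/24)·(-7) + (11/24)·5 = -3/2.
All of Column's active replies (X, Y) yield -3/2, and no column does worse for Row. The mix makes Column indifferent and guarantees -3/2, so it is optimal.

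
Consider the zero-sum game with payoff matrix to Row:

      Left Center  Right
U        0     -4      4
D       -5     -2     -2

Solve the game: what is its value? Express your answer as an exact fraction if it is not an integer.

Row minima: U → -4, D → -5; maximin = -4.
Column maxima: Left → 0, Center → -2, Right → 4; minimax = -2.
-4 ≠ -2, so there is no saddle point; optimal play is mixed.
Right is strictly dominated by Left (it gives Row strictly more in every row), so Column never plays it.
On the remaining 2×2 (U, D vs Left, Center):
Let Row play U with probability p. Expected payoff against Left: 0p + (-5)(1−p) = 5p − 5; against Center: (-4)p + (-2)(1−p) = −2p − 2.
Setting these equal: 5p − 5 = −2p − 2 ⇒ 7p = 3 ⇒ p = 3/7, and the value is (5)·(3/7) − 5 = -20/7.
For Column: with q = P(Left), equating U's and D's payoffs gives 4q − 4 = −3q − 2 ⇒ q = 2/7.

-20/7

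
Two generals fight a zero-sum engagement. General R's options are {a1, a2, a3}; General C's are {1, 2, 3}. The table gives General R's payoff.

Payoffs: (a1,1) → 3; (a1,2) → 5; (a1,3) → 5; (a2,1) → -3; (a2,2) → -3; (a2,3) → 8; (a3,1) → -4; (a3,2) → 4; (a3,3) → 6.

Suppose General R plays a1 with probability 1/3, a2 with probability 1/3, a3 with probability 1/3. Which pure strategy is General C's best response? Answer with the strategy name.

1

If General C plays 1, General R's expected payoff is (1/3)·3 + (1/3)·(-3) + (1/3)·(-4) = -4/3.
If General C plays 2, General R's expected payoff is (1/3)·5 + (1/3)·(-3) + (1/3)·4 = 2.
If General C plays 3, General R's expected payoff is (1/3)·5 + (1/3)·8 + (1/3)·6 = 19/3.
General C minimizes General R's payoff; the smallest is -4/3, so the best response is 1.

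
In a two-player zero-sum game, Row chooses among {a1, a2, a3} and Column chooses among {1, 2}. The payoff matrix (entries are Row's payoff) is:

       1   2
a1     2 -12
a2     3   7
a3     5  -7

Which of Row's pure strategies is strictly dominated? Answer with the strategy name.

a1

a2 gives a strictly higher payoff than a1 against every column: 3 > 2, 7 > -12.
So a1 is strictly dominated and Row never plays it.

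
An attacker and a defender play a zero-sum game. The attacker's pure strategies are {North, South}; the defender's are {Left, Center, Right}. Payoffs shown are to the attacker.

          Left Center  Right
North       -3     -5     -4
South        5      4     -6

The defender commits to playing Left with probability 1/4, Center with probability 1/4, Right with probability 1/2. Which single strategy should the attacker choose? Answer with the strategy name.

Expected payoff of North: (1/4)·(-3) + (1/4)·(-5) + (1/2)·(-4) = -4.
Expected payoff of South: (1/4)·5 + (1/4)·4 + (1/2)·(-6) = -3/4.
The largest is -3/4, so the attacker's best response is South.

South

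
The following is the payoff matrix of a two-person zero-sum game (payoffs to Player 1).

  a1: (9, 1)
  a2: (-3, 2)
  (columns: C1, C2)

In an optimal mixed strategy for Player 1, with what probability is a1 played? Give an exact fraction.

Row minima: a1 → 1, a2 → -3; maximin = 1.
Column maxima: C1 → 9, C2 → 2; minimax = 2.
1 ≠ 2, so there is no saddle point; optimal play is mixed.
Let Player 1 play a1 with probability p. Expected payoff against C1: 9p + (-3)(1−p) = 12p − 3; against C2: 1p + 2(1−p) = −p + 2.
Setting these equal: 12p − 3 = −p + 2 ⇒ 13p = 5 ⇒ p = 5/13, and the value is (12)·(5/13) − 3 = 21/13.
For Player 2: with q = P(C1), equating a1's and a2's payoffs gives 8q + 1 = −5q + 2 ⇒ q = 1/13.

5/13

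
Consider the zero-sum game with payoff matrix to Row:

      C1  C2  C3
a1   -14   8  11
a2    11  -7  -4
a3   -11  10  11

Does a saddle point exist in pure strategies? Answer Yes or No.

No

Row minima: a1 → -14, a2 → -7, a3 → -11; maximin = -7.
Column maxima: C1 → 11, C2 → 10, C3 → 11; minimax = 10.
-7 ≠ 10, so no pure-strategy equilibrium exists.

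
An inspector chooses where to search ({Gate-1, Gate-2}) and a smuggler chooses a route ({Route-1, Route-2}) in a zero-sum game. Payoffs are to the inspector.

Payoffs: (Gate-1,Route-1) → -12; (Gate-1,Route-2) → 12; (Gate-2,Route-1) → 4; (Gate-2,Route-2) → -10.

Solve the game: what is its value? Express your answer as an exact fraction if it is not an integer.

Row minima: Gate-1 → -12, Gate-2 → -10; maximin = -10.
Column maxima: Route-1 → 4, Route-2 → 12; minimax = 4.
-10 ≠ 4, so there is no saddle point; optimal play is mixed.
Let the inspector play Gate-1 with probability p. Expected payoff against Route-1: (-12)p + 4(1−p) = −16p + 4; against Route-2: 12p + (-10)(1−p) = 22p − 10.
Setting these equal: −16p + 4 = 22p − 10 ⇒ −38p = -14 ⇒ p = 7/19, and the value is (-16)·(7/19) + 4 = -36/19.
For the smuggler: with q = P(Route-1), equating Gate-1's and Gate-2's payoffs gives −24q + 12 = 14q − 10 ⇒ q = 11/19.

-36/19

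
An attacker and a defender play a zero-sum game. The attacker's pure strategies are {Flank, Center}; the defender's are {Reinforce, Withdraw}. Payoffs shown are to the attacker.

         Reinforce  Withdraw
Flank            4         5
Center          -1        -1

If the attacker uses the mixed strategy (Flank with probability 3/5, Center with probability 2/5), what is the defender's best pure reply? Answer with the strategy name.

If the defender plays Reinforce, the attacker's expected payoff is (3/5)·4 + (2/5)·(-1) = 2.
If the defender plays Withdraw, the attacker's expected payoff is (3/5)·5 + (2/5)·(-1) = 13/5.
The defender minimizes the attacker's payoff; the smallest is 2, so the best response is Reinforce.

Reinforce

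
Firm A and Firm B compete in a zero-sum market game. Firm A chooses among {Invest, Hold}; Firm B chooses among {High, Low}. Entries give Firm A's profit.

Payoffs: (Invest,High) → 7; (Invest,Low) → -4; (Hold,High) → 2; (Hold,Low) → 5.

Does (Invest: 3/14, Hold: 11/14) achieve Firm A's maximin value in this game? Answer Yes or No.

Against High this mix gives (3/14)·7 + (11/14)·2 = 43/14.
Against Low this mix gives (3/14)·(-4) + (11/14)·5 = 43/14.
All of Firm B's active replies (High, Low) yield 43/14, and no column does worse for Firm A. The mix makes Firm B indifferent and guarantees 43/14, so it is optimal.

Yes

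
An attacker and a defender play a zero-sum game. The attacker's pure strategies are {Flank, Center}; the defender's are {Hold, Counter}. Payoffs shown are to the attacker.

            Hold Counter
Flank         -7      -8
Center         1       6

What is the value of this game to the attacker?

Row minima: Flank → -8, Center → 1; maximin = 1.
Column maxima: Hold → 1, Counter → 6; minimax = 1.
Since maximin = minimax = 1, there is a saddle point and the value is 1.

1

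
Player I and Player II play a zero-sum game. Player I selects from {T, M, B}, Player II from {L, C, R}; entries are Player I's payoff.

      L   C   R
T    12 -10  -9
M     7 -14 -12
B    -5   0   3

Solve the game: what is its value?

Row minima: T → -10, M → -14, B → -5; maximin = -5.
Column maxima: L → 12, C → 0, R → 3; minimax = 0.
-5 ≠ 0, so there is no saddle point; optimal play is mixed.
M is strictly dominated by T, so Player I never plays it.
R is strictly dominated by C (it gives Player I strictly more in every row), so Player II never plays it.
On the remaining 2×2 (T, B vs L, C):
Let Player I play T with probability p. Expected payoff against L: 12p + (-5)(1−p) = 17p − 5; against C: (-10)p + 0(1−p) = −10p.
Setting these equal: 17p − 5 = −10p ⇒ 27p = 5 ⇒ p = 5/27, and the value is (17)·(5/27) − 5 = -50/27.
For Player II: with q = P(L), equating T's and B's payoffs gives 22q − 10 = −5q ⇒ q = 10/27.

-50/27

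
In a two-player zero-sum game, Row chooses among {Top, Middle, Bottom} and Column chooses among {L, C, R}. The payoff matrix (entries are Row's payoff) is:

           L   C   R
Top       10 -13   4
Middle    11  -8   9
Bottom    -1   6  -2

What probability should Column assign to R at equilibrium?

Row minima: Top → -13, Middle → -8, Bottom → -2; maximin = -2.
Column maxima: L → 11, C → 6, R → 9; minimax = 6.
-2 ≠ 6, so there is no saddle point; optimal play is mixed.
Top is strictly dominated by Middle, so Row never plays it.
L is strictly dominated by R (it gives Row strictly more in every row), so Column never plays it.
On the remaining 2×2 (Middle, Bottom vs C, R):
Let Row play Middle with probability p. Expected payoff against C: (-8)p + 6(1−p) = −14p + 6; against R: 9p + (-2)(1−p) = 11p − 2.
Setting these equal: −14p + 6 = 11p − 2 ⇒ −25p = -8 ⇒ p = 8/25, and the value is (-14)·(8/25) + 6 = 38/25.
For Column: with q = P(C), equating Middle's and Bottom's payoffs gives −17q + 9 = 8q − 2 ⇒ q = 11/25.

14/25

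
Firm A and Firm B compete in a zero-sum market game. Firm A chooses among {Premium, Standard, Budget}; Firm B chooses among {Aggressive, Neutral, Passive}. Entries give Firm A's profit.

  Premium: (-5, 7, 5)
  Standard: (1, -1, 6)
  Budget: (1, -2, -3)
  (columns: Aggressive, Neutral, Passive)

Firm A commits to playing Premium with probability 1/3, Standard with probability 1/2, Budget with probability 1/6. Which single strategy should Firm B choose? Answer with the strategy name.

If Firm B plays Aggressive, Firm A's expected payoff is (1/3)·(-5) + (1/2)·1 + (1/6)·1 = -1.
If Firm B plays Neutral, Firm A's expected payoff is (1/3)·7 + (1/2)·(-1) + (1/6)·(-2) = 3/2.
If Firm B plays Passive, Firm A's expected payoff is (1/3)·5 + (1/2)·6 + (1/6)·(-3) = 25/6.
Firm B minimizes Firm A's payoff; the smallest is -1, so the best response is Aggressive.

Aggressive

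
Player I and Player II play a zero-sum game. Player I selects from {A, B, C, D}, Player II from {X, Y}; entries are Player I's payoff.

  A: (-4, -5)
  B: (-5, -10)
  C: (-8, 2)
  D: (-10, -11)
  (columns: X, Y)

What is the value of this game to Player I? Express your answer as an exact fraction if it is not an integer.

-48/11

Row minima: A → -5, B → -10, C → -8, D → -11; maximin = -5.
Column maxima: X → -4, Y → 2; minimax = -4.
-5 ≠ -4, so there is no saddle point; optimal play is mixed.
B is strictly dominated by A, so Player I never plays it.
D is strictly dominated by A, so Player I never plays it.
On the remaining 2×2 (A, C vs X, Y):
Let Player I play A with probability p. Expected payoff against X: (-4)p + (-8)(1−p) = 4p − 8; against Y: (-5)p + 2(1−p) = −7p + 2.
Setting these equal: 4p − 8 = −7p + 2 ⇒ 11p = 10 ⇒ p = 10/11, and the value is (4)·(10/11) − 8 = -48/11.
For Player II: with q = P(X), equating A's and C's payoffs gives q − 5 = −10q + 2 ⇒ q = 7/11.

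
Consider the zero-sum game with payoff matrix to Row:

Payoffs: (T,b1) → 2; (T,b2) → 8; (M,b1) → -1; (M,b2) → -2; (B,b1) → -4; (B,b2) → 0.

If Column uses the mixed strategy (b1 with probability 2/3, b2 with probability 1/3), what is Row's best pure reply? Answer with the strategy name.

Expected payoff of T: (2/3)·2 + (1/3)·8 = 4.
Expected payoff of M: (2/3)·(-1) + (1/3)·(-2) = -4/3.
Expected payoff of B: (2/3)·(-4) + (1/3)·0 = -8/3.
The largest is 4, so Row's best response is T.

T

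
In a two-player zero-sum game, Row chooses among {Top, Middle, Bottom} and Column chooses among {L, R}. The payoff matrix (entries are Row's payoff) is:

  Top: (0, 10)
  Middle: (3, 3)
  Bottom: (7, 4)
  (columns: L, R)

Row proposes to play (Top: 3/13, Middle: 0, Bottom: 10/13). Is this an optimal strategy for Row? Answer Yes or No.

Yes

Against L this mix gives (3/13)·0 + (10/13)·7 = 70/13.
Against R this mix gives (3/13)·10 + (10/13)·4 = 70/13.
All of Column's active replies (L, R) yield 70/13, and no column does worse for Row. The mix makes Column indifferent and guarantees 70/13, so it is optimal.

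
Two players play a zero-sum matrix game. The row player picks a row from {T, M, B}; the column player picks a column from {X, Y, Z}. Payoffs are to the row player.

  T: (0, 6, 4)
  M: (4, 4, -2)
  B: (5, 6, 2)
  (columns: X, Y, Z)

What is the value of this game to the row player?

20/7

Row minima: T → 0, M → -2, B → 2; maximin = 2.
Column maxima: X → 5, Y → 6, Z → 4; minimax = 4.
2 ≠ 4, so there is no saddle point; optimal play is mixed.
M is strictly dominated by B, so the row player never plays it.
With M eliminated, Y is strictly dominated by X (it gives the row player strictly more in every remaining row), so the column player never plays it.
On the remaining 2×2 (T, B vs X, Z):
Let the row player play T with probability p. Expected payoff against X: 0p + 5(1−p) = −5p + 5; against Z: 4p + 2(1−p) = 2p + 2.
Setting these equal: −5p + 5 = 2p + 2 ⇒ −7p = -3 ⇒ p = 3/7, and the value is (-5)·(3/7) + 5 = 20/7.
For the column player: with q = P(X), equating T's and B's payoffs gives −4q + 4 = 3q + 2 ⇒ q = 2/7.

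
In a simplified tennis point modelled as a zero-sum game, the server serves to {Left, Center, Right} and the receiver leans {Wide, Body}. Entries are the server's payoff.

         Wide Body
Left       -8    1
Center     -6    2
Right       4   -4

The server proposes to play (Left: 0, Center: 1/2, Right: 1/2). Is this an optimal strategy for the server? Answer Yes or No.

Against Wide this mix gives (1/2)·(-6) + (1/2)·4 = -1.
Against Body this mix gives (1/2)·2 + (1/2)·(-4) = -1.
All of the receiver's active replies (Wide, Body) yield -1, and no column does worse for the server. The mix makes the receiver indifferent and guarantees -1, so it is optimal.

Yes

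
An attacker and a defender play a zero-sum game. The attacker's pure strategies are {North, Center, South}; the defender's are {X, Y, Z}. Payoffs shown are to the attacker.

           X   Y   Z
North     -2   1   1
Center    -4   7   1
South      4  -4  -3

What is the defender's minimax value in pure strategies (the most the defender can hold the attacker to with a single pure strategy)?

1

Column maxima: X → 4, Y → 7, Z → 1.
The smallest of these is 1.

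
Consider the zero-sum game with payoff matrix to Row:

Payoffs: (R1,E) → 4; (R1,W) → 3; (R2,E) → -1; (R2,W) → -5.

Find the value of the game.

3

Row minima: R1 → 3, R2 → -5; maximin = 3.
Column maxima: E → 4, W → 3; minimax = 3.
Since maximin = minimax = 3, there is a saddle point and the value is 3.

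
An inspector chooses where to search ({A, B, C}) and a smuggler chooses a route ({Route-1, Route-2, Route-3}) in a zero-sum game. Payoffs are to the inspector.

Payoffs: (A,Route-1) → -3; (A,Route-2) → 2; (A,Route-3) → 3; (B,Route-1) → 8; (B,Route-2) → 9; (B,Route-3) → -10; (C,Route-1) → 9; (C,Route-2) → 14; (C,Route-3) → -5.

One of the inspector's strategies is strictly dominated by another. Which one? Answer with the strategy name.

C gives a strictly higher payoff than B against every column: 9 > 8, 14 > 9, -5 > -10.
So B is strictly dominated and the inspector never plays it.

B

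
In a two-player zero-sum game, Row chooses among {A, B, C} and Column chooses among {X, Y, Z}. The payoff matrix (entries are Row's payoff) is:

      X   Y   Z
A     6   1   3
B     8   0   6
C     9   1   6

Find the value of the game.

1

Row minima: A → 1, B → 0, C → 1; maximin = 1.
Column maxima: X → 9, Y → 1, Z → 6; minimax = 1.
Since maximin = minimax = 1, there is a saddle point and the value is 1.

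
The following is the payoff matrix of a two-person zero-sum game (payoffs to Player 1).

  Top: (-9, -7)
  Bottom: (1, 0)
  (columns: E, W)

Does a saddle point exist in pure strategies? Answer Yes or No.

Row minima: Top → -9, Bottom → 0; maximin = 0.
Column maxima: E → 1, W → 0; minimax = 0.
maximin = minimax = 0, so a saddle point exists.

Yes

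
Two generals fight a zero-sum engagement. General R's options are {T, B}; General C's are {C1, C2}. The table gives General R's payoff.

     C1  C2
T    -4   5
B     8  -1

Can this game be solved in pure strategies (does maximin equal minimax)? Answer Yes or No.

Row minima: T → -4, B → -1; maximin = -1.
Column maxima: C1 → 8, C2 → 5; minimax = 5.
-1 ≠ 5, so no pure-strategy equilibrium exists.

No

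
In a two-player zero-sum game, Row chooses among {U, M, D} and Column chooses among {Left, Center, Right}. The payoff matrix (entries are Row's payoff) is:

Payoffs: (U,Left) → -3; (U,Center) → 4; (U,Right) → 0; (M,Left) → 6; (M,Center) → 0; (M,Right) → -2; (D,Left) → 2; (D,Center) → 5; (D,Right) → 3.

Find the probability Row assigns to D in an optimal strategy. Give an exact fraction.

8/9

Row minima: U → -3, M → -2, D → 2; maximin = 2.
Column maxima: Left → 6, Center → 5, Right → 3; minimax = 3.
2 ≠ 3, so there is no saddle point; optimal play is mixed.
U is strictly dominated by D, so Row never plays it.
Center is strictly dominated by Right (it gives Row strictly more in every row), so Column never plays it.
On the remaining 2×2 (M, D vs Left, Right):
Let Row play M with probability p. Expected payoff against Left: 6p + 2(1−p) = 4p + 2; against Right: (-2)p + 3(1−p) = −5p + 3.
Setting these equal: 4p + 2 = −5p + 3 ⇒ 9p = 1 ⇒ p = 1/9, and the value is (4)·(1/9) + 2 = 22/9.
For Column: with q = P(Left), equating M's and D's payoffs gives 8q − 2 = −q + 3 ⇒ q = 5/9.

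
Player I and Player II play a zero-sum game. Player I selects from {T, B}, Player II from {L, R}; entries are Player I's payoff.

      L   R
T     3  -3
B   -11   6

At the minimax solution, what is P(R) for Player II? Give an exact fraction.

Row minima: T → -3, B → -11; maximin = -3.
Column maxima: L → 3, R → 6; minimax = 3.
-3 ≠ 3, so there is no saddle point; optimal play is mixed.
Let Player I play T with probability p. Expected payoff against L: 3p + (-11)(1−p) = 14p − 11; against R: (-3)p + 6(1−p) = −9p + 6.
Setting these equal: 14p − 11 = −9p + 6 ⇒ 23p = 17 ⇒ p = 17/23, and the value is (14)·(17/23) − 11 = -15/23.
For Player II: with q = P(L), equating T's and B's payoffs gives 6q − 3 = −17q + 6 ⇒ q = 9/23.

14/23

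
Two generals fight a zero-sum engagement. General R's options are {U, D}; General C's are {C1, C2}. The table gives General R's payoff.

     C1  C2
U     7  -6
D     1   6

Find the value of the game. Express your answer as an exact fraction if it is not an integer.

Row minima: U → -6, D → 1; maximin = 1.
Column maxima: C1 → 7, C2 → 6; minimax = 6.
1 ≠ 6, so there is no saddle point; optimal play is mixed.
Let General R play U with probability p. Expected payoff against C1: 7p + 1(1−p) = 6p + 1; against C2: (-6)p + 6(1−p) = −12p + 6.
Setting these equal: 6p + 1 = −12p + 6 ⇒ 18p = 5 ⇒ p = 5/18, and the value is (6)·(5/18) + 1 = 8/3.
For General C: with q = P(C1), equating U's and D's payoffs gives 13q − 6 = −5q + 6 ⇒ q = 2/3.

8/3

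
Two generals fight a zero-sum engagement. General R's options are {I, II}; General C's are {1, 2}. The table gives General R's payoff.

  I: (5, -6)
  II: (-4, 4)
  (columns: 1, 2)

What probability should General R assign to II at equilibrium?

11/19

Row minima: I → -6, II → -4; maximin = -4.
Column maxima: 1 → 5, 2 → 4; minimax = 4.
-4 ≠ 4, so there is no saddle point; optimal play is mixed.
Let General R play I with probability p. Expected payoff against 1: 5p + (-4)(1−p) = 9p − 4; against 2: (-6)p + 4(1−p) = −10p + 4.
Setting these equal: 9p − 4 = −10p + 4 ⇒ 19p = 8 ⇒ p = 8/19, and the value is (9)·(8/19) − 4 = -4/19.
For General C: with q = P(1), equating I's and II's payoffs gives 11q − 6 = −8q + 4 ⇒ q = 10/19.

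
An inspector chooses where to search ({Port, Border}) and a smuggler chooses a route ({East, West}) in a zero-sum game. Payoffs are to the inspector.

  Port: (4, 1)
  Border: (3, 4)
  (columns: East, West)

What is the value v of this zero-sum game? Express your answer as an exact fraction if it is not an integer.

Row minima: Port → 1, Border → 3; maximin = 3.
Column maxima: East → 4, West → 4; minimax = 4.
3 ≠ 4, so there is no saddle point; optimal play is mixed.
Let the inspector play Port with probability p. Expected payoff against East: 4p + 3(1−p) = p + 3; against West: 1p + 4(1−p) = −3p + 4.
Setting these equal: p + 3 = −3p + 4 ⇒ 4p = 1 ⇒ p = 1/4, and the value is (1)·(1/4) + 3 = 13/4.
For the smuggler: with q = P(East), equating Port's and Border's payoffs gives 3q + 1 = −q + 4 ⇒ q = 3/4.

13/4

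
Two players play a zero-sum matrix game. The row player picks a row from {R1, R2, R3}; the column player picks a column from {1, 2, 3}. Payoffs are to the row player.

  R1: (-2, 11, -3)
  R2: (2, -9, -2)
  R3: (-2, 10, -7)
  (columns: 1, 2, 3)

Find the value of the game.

-7/3

Row minima: R1 → -3, R2 → -9, R3 → -7; maximin = -3.
Column maxima: 1 → 2, 2 → 11, 3 → -2; minimax = -2.
-3 ≠ -2, so there is no saddle point; optimal play is mixed.
1 is strictly dominated by 3 (it gives the row player strictly more in every row), so the column player never plays it.
With 1 eliminated, R3 is strictly dominated by R1 (R1 gives the row player strictly more in every remaining column), so the row player never plays it.
On the remaining 2×2 (R1, R2 vs 2, 3):
Let the row player play R1 with probability p. Expected payoff against 2: 11p + (-9)(1−p) = 20p − 9; against 3: (-3)p + (-2)(1−p) = −p − 2.
Setting these equal: 20p − 9 = −p − 2 ⇒ 21p = 7 ⇒ p = 1/3, and the value is (20)·(1/3) − 9 = -7/3.
For the column player: with q = P(2), equating R1's and R2's payoffs gives 14q − 3 = −7q − 2 ⇒ q = 1/21.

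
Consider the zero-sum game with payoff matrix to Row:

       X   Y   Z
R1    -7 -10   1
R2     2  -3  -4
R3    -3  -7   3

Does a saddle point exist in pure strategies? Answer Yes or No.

Row minima: R1 → -10, R2 → -4, R3 → -7; maximin = -4.
Column maxima: X → 2, Y → -3, Z → 3; minimax = -3.
-4 ≠ -3, so no pure-strategy equilibrium exists.

No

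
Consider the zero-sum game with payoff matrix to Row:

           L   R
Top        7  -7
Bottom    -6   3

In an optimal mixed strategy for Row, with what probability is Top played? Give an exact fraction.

Row minima: Top → -7, Bottom → -6; maximin = -6.
Column maxima: L → 7, R → 3; minimax = 3.
-6 ≠ 3, so there is no saddle point; optimal play is mixed.
Let Row play Top with probability p. Expected payoff against L: 7p + (-6)(1−p) = 13p − 6; against R: (-7)p + 3(1−p) = −10p + 3.
Setting these equal: 13p − 6 = −10p + 3 ⇒ 23p = 9 ⇒ p = 9/23, and the value is (13)·(9/23) − 6 = -21/23.
For Column: with q = P(L), equating Top's and Bottom's payoffs gives 14q − 7 = −9q + 3 ⇒ q = 10/23.

9/23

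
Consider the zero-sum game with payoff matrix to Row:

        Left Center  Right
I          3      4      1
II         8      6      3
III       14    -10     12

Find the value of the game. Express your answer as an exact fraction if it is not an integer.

102/25

Row minima: I → 1, II → 3, III → -10; maximin = 3.
Column maxima: Left → 14, Center → 6, Right → 12; minimax = 6.
3 ≠ 6, so there is no saddle point; optimal play is mixed.
I is strictly dominated by II, so Row never plays it.
With I eliminated, Left is strictly dominated by Center (it gives Row strictly more in every remaining row), so Column never plays it.
On the remaining 2×2 (II, III vs Center, Right):
Let Row play II with probability p. Expected payoff against Center: 6p + (-10)(1−p) = 16p − 10; against Right: 3p + 12(1−p) = −9p + 12.
Setting these equal: 16p − 10 = −9p + 12 ⇒ 25p = 22 ⇒ p = 22/25, and the value is (16)·(22/25) − 10 = 102/25.
For Column: with q = P(Center), equating II's and III's payoffs gives 3q + 3 = −22q + 12 ⇒ q = 9/25.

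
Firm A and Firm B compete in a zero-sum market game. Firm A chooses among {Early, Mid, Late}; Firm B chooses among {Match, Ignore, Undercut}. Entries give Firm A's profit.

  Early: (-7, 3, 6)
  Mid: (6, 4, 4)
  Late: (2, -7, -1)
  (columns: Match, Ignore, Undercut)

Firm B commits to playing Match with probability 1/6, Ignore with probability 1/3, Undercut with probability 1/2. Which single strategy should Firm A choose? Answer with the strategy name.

Expected payoff of Early: (1/6)·(-7) + (1/3)·3 + (1/2)·6 = 17/6.
Expected payoff of Mid: (1/6)·6 + (1/3)·4 + (1/2)·4 = 13/3.
Expected payoff of Late: (1/6)·2 + (1/3)·(-7) + (1/2)·(-1) = -5/2.
The largest is 13/3, so Firm A's best response is Mid.

Mid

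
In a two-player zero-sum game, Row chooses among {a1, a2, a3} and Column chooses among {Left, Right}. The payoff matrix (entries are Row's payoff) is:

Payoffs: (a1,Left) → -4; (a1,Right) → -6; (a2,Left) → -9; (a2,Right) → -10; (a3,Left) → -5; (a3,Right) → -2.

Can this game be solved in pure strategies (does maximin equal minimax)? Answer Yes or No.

Row minima: a1 → -6, a2 → -10, a3 → -5; maximin = -5.
Column maxima: Left → -4, Right → -2; minimax = -4.
-5 ≠ -4, so no pure-strategy equilibrium exists.

No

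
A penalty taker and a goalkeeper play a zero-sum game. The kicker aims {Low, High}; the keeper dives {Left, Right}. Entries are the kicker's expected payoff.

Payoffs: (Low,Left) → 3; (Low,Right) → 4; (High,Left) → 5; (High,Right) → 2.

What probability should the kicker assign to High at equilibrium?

1/4

Row minima: Low → 3, High → 2; maximin = 3.
Column maxima: Left → 5, Right → 4; minimax = 4.
3 ≠ 4, so there is no saddle point; optimal play is mixed.
Let the kicker play Low with probability p. Expected payoff against Left: 3p + 5(1−p) = −2p + 5; against Right: 4p + 2(1−p) = 2p + 2.
Setting these equal: −2p + 5 = 2p + 2 ⇒ −4p = -3 ⇒ p = 3/4, and the value is (-2)·(3/4) + 5 = 7/2.
For the keeper: with q = P(Left), equating Low's and High's payoffs gives −q + 4 = 3q + 2 ⇒ q = 1/2.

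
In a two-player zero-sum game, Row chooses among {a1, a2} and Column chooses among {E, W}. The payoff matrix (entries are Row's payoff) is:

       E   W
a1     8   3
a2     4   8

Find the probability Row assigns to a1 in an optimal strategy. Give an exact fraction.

4/9

Row minima: a1 → 3, a2 → 4; maximin = 4.
Column maxima: E → 8, W → 8; minimax = 8.
4 ≠ 8, so there is no saddle point; optimal play is mixed.
Let Row play a1 with probability p. Expected payoff against E: 8p + 4(1−p) = 4p + 4; against W: 3p + 8(1−p) = −5p + 8.
Setting these equal: 4p + 4 = −5p + 8 ⇒ 9p = 4 ⇒ p = 4/9, and the value is (4)·(4/9) + 4 = 52/9.
For Column: with q = P(E), equating a1's and a2's payoffs gives 5q + 3 = −4q + 8 ⇒ q = 5/9.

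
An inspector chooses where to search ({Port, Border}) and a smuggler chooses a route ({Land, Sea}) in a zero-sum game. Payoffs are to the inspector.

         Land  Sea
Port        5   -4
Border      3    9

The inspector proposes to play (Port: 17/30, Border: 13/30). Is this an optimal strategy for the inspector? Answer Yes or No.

Against Land this mix gives (17/30)·5 + (13/30)·3 = 62/15.
Against Sea this mix gives (17/30)·(-4) + (13/30)·9 = 49/30.
The smuggler will play Sea, holding the inspector to 49/30. Shifting weight toward the row that does better against Sea would raise this floor (the equalizing mix achieves 19/5 against both Sea and Land), so the proposed strategy is not optimal.

No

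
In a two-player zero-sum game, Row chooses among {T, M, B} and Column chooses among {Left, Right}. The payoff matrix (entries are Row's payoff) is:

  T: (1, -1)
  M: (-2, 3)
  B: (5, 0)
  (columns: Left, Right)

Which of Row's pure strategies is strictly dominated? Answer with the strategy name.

B gives a strictly higher payoff than T against every column: 5 > 1, 0 > -1.
So T is strictly dominated and Row never plays it.

T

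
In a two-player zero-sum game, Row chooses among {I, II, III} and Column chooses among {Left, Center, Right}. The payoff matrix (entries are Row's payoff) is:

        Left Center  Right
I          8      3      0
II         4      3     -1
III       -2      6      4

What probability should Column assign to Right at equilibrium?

Row minima: I → 0, II → -1, III → -2; maximin = 0.
Column maxima: Left → 8, Center → 6, Right → 4; minimax = 4.
0 ≠ 4, so there is no saddle point; optimal play is mixed.
Center is strictly dominated by Right (it gives Row strictly more in every row), so Column never plays it.
With Center eliminated, II is strictly dominated by I (I gives Row strictly more in every remaining column), so Row never plays it.
On the remaining 2×2 (I, III vs Left, Right):
Let Row play I with probability p. Expected payoff against Left: 8p + (-2)(1−p) = 10p − 2; against Right: 0p + 4(1−p) = −4p + 4.
Setting these equal: 10p − 2 = −4p + 4 ⇒ 14p = 6 ⇒ p = 3/7, and the value is (10)·(3/7) − 2 = 16/7.
For Column: with q = P(Left), equating I's and III's payoffs gives 8q = −6q + 4 ⇒ q = 2/7.

5/7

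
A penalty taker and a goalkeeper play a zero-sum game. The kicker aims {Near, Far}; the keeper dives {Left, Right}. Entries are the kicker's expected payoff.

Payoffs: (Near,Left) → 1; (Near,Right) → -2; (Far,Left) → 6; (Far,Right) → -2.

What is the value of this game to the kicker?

-2

Row minima: Near → -2, Far → -2; maximin = -2.
Column maxima: Left → 6, Right → -2; minimax = -2.
Since maximin = minimax = -2, there is a saddle point and the value is -2.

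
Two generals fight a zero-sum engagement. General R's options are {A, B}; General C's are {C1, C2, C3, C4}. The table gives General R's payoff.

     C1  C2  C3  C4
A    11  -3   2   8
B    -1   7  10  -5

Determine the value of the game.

41/23

Row minima: A → -3, B → -5; maximin = -3.
Column maxima: C1 → 11, C2 → 7, C3 → 10, C4 → 8; minimax = 7.
-3 ≠ 7, so there is no saddle point; optimal play is mixed.
C1 is strictly dominated by C4 (it gives General R strictly more in every row), so General C never plays it.
C3 is strictly dominated by C2 (it gives General R strictly more in every row), so General C never plays it.
On the remaining 2×2 (A, B vs C2, C4):
Let General R play A with probability p. Expected payoff against C2: (-3)p + 7(1−p) = −10p + 7; against C4: 8p + (-5)(1−p) = 13p − 5.
Setting these equal: −10p + 7 = 13p − 5 ⇒ −23p = -12 ⇒ p = 12/23, and the value is (-10)·(12/23) + 7 = 41/23.
For General C: with q = P(C2), equating A's and B's payoffs gives −11q + 8 = 12q − 5 ⇒ q = 13/23.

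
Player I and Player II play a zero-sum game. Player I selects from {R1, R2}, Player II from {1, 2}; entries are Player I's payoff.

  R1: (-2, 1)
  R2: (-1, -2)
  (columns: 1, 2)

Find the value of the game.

-5/4

Row minima: R1 → -2, R2 → -2; maximin = -2.
Column maxima: 1 → -1, 2 → 1; minimax = -1.
-2 ≠ -1, so there is no saddle point; optimal play is mixed.
Let Player I play R1 with probability p. Expected payoff against 1: (-2)p + (-1)(1−p) = −p − 1; against 2: 1p + (-2)(1−p) = 3p − 2.
Setting these equal: −p − 1 = 3p − 2 ⇒ −4p = -1 ⇒ p = 1/4, and the value is (-1)·(1/4) − 1 = -5/4.
For Player II: with q = P(1), equating R1's and R2's payoffs gives −3q + 1 = q − 2 ⇒ q = 3/4.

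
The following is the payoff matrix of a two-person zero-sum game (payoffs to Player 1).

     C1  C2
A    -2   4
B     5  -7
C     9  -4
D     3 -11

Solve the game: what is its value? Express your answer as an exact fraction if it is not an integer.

28/19

Row minima: A → -2, B → -7, C → -4, D → -11; maximin = -2.
Column maxima: C1 → 9, C2 → 4; minimax = 4.
-2 ≠ 4, so there is no saddle point; optimal play is mixed.
B is strictly dominated by C, so Player 1 never plays it.
D is strictly dominated by C, so Player 1 never plays it.
On the remaining 2×2 (A, C vs C1, C2):
Let Player 1 play A with probability p. Expected payoff against C1: (-2)p + 9(1−p) = −11p + 9; against C2: 4p + (-4)(1−p) = 8p − 4.
Setting these equal: −11p + 9 = 8p − 4 ⇒ −19p = -13 ⇒ p = 13/19, and the value is (-11)·(13/19) + 9 = 28/19.
For Player 2: with q = P(C1), equating A's and C's payoffs gives −6q + 4 = 13q − 4 ⇒ q = 8/19.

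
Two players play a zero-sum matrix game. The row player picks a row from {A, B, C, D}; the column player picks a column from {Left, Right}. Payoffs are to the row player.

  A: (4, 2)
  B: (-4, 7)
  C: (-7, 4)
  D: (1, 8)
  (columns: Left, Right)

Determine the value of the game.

10/3

Row minima: A → 2, B → -4, C → -7, D → 1; maximin = 2.
Column maxima: Left → 4, Right → 8; minimax = 4.
2 ≠ 4, so there is no saddle point; optimal play is mixed.
B is strictly dominated by D, so the row player never plays it.
C is strictly dominated by D, so the row player never plays it.
On the remaining 2×2 (A, D vs Left, Right):
Let the row player play A with probability p. Expected payoff against Left: 4p + 1(1−p) = 3p + 1; against Right: 2p + 8(1−p) = −6p + 8.
Setting these equal: 3p + 1 = −6p + 8 ⇒ 9p = 7 ⇒ p = 7/9, and the value is (3)·(7/9) + 1 = 10/3.
For the column player: with q = P(Left), equating A's and D's payoffs gives 2q + 2 = −7q + 8 ⇒ q = 2/3.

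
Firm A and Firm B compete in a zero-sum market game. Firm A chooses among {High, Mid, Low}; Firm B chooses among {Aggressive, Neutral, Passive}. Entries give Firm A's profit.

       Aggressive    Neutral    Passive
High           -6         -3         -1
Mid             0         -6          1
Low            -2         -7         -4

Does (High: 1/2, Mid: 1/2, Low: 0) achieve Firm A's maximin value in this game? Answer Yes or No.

No

Against Aggressive this mix gives (1/2)·(-6) + (1/2)·0 = -3.
Against Neutral this mix gives (1/2)·(-3) + (1/2)·(-6) = -9/2.
Against Passive this mix gives (1/2)·(-1) + (1/2)·1 = 0.
Firm B will play Neutral, holding Firm A to -9/2. Shifting weight toward the row that does better against Neutral would raise this floor (the equalizing mix achieves -4 against both Neutral and Aggressive), so the proposed strategy is not optimal.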